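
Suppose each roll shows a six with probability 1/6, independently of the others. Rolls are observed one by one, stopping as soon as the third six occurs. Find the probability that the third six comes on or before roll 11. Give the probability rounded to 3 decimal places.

0.273

Finishing within 11 rolls ⇔ at least 3 successes in the first 11. With X ~ Binomial(11, 0.166667), P(Y ≤ 11) = 1 − P(X ≤ 2).
  k=0: C(11,0)·0.166667^0·0.833333^11 = 0.13459
  k=1: C(11,1)·0.166667^1·0.833333^10 = 0.29609
  k=2: C(11,2)·0.166667^2·0.833333^9 = 0.29609
1 − 0.72678 = 0.27322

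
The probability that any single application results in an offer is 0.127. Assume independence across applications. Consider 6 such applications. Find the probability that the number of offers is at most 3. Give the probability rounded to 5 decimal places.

0.99685

X ~ Binomial(6, 0.127); P(X ≤ 3) = Σ C(6,k) p^k (1−p)^(6−k) over k:
  k=0: C(6,0)·0.127^0·0.873^6 = 0.4426755
  k=1: C(6,1)·0.127^1·0.873^5 = 0.3863903
  k=2: C(6,2)·0.127^2·0.873^4 = 0.1405257
  k=3: C(6,3)·0.127^3·0.873^3 = 0.0272574
Total = 0.9968488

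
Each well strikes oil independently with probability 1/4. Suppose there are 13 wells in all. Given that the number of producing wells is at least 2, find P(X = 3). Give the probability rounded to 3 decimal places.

0.288

X ~ Binomial(13, 0.25). Want P(X=3 | X≥2) = P(X=3) / P(X≥2).
P(X=3) = C(13,3)·0.25^3·0.75^10 = 0.25165
P(X≥2) = 1 − 0.02376 − 0.10295 = 0.87329
Ratio = 0.25165 / 0.87329 = 0.28816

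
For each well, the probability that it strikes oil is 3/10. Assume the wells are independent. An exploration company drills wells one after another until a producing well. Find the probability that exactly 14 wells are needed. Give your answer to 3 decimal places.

0.003

Geometric (trials to first success), p = 0.30.
P(Y = 14) = (1−p)^13 · p = 0.0096889 · 0.30 = 0.00291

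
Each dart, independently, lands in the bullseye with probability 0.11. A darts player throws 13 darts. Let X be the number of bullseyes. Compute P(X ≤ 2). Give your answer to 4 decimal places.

0.8349

X ~ Binomial(13, 0.11); P(X ≤ 2) = Σ C(13,k) p^k (1−p)^(13−k) over k:
  k=0: C(13,0)·0.11^0·0.89^13 = 0.219821
  k=1: C(13,1)·0.11^1·0.89^12 = 0.353196
  k=2: C(13,2)·0.11^2·0.89^11 = 0.261921
Total = 0.834939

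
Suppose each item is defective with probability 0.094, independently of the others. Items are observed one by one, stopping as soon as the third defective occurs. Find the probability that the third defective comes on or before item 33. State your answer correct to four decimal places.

0.6111

Finishing within 33 items ⇔ at least 3 successes in the first 33. With X ~ Binomial(33, 0.094), P(Y ≤ 33) = 1 − P(X ≤ 2).
  k=0: C(33,0)·0.094^0·0.906^33 = 0.038480
  k=1: C(33,1)·0.094^1·0.906^32 = 0.131748
  k=2: C(33,2)·0.094^2·0.906^31 = 0.218708
1 − 0.388935 = 0.611065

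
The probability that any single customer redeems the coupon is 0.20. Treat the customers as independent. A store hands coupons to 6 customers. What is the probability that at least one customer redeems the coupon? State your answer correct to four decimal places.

P(at least one) = 1 − P(none) = 1 − (1 − 0.20)^6
= 1 − 0.262144 = 0.737856

0.7379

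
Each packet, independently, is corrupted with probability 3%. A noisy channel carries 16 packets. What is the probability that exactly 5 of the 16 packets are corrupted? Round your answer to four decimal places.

0.0001

X ~ Binomial(n=16, p=0.03).
P(X=5) = C(16,5) · p^5 · (1−p)^11
= 4368 · 2.43e-08 · 0.7153 = 0.000076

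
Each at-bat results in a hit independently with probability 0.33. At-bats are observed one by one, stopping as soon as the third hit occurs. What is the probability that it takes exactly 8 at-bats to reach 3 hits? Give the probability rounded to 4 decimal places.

0.1019

Y = trial on which the third success occurs; negative binomial, r=3, p=0.33.
P(Y=8) = C(7,2) · p^3 · (1−p)^5
= 21 · 0.035937 · 0.13501 = 0.101891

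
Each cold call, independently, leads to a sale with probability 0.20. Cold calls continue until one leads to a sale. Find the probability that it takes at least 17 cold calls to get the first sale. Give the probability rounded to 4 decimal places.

0.0281

Y = number of cold calls to the first success; geometric, p = 0.20.
P(Y > 16) = P(first 16 all fail) = (1−p)^16 = 0.028147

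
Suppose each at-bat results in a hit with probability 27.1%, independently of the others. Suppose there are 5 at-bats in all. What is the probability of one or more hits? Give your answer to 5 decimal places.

0.79411

P(at least one) = 1 − P(none) = 1 − (1 − 0.271)^5
= 1 − 0.2058911 = 0.7941089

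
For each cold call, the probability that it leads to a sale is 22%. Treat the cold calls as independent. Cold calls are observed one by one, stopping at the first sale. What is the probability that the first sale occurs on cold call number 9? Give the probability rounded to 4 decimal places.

0.0301

Geometric (trials to first success), p = 0.22.
P(Y = 9) = (1−p)^8 · p = 0.13701 · 0.22 = 0.030143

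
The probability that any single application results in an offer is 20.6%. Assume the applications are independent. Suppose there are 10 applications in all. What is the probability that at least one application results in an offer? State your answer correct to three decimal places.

P(at least one) = 1 − P(none) = 1 − (1 − 0.206)^10
= 1 − 0.09959 = 0.90041

0.900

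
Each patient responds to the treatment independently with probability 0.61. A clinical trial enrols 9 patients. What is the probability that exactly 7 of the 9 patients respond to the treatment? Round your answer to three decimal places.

X ~ Binomial(n=9, p=0.61).
P(X=7) = C(9,7) · p^7 · (1−p)^2
= 36 · 0.031427 · 0.1521 = 0.17208

0.172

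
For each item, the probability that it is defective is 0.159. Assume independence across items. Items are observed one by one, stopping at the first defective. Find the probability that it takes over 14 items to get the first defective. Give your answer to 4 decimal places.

0.0885

Y = number of items to the first success; geometric, p = 0.159.
P(Y > 14) = P(first 14 all fail) = (1−p)^14 = 0.088541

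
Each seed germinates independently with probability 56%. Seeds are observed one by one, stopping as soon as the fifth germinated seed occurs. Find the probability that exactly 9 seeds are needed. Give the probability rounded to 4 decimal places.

0.1445

Y = trial on which the fifth success occurs; negative binomial, r=5, p=0.56.
P(Y=9) = C(8,4) · p^5 · (1−p)^4
= 70 · 0.055073 · 0.037481 = 0.144494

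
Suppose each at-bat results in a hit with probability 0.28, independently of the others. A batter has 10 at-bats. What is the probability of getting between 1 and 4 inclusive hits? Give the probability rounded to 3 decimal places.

X ~ Binomial(10, 0.28); P(1 ≤ X ≤ 4) = Σ C(10,k) p^k (1−p)^(10−k) over k:
  k=1: C(10,1)·0.28^1·0.72^9 = 0.14560
  k=2: C(10,2)·0.28^2·0.72^8 = 0.25479
  k=3: C(10,3)·0.28^3·0.72^7 = 0.26423
  k=4: C(10,4)·0.28^4·0.72^6 = 0.17982
Total = 0.84444

0.844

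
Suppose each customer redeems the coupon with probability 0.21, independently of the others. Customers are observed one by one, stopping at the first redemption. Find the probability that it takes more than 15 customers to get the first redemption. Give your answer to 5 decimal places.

0.02913

Y = number of customers to the first success; geometric, p = 0.21.
P(Y > 15) = P(first 15 all fail) = (1−p)^15 = 0.0291344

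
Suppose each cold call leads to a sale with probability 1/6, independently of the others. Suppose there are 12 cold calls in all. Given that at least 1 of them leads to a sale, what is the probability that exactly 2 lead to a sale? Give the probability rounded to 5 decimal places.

X ~ Binomial(12, 0.166667). Want P(X=2 | X≥1) = P(X=2) / P(X≥1).
P(X=2) = C(12,2)·0.166667^2·0.833333^10 = 0.2960936
P(X≥1) = 1 − 0.1121567 = 0.8878433
Ratio = 0.2960936 / 0.8878433 = 0.3334975

0.33350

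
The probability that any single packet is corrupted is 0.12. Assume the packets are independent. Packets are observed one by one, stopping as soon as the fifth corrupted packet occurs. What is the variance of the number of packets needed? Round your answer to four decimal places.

Y = total packets until the fifth success; negative binomial with r=5, p=0.12.
Var(Y) = r(1−p)/p² = 5·0.88 / 0.12² = 305.555556

305.5556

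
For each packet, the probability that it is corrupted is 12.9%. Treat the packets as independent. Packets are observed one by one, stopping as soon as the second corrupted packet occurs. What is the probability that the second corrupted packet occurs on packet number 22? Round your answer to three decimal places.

Y = trial on which the second success occurs; negative binomial, r=2, p=0.129.
P(Y=22) = C(21,1) · p^2 · (1−p)^20
= 21 · 0.016641 · 0.063149 = 0.02207

0.022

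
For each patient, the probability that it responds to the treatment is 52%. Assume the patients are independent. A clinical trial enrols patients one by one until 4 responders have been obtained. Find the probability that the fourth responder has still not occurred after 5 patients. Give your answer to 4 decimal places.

Needing more than 5 patients ⇔ fewer than 4 successes in the first 5. With X ~ Binomial(5, 0.52), P(Y > 5) = P(X ≤ 3).
  k=0: C(5,0)·0.52^0·0.48^5 = 0.025480
  k=1: C(5,1)·0.52^1·0.48^4 = 0.138019
  k=2: C(5,2)·0.52^2·0.48^3 = 0.299041
  k=3: C(5,3)·0.52^3·0.48^2 = 0.323961
P(X ≤ 3) = 0.786501

0.7865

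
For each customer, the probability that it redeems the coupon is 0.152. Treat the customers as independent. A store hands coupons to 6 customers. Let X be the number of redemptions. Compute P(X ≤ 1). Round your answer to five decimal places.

0.77178

X ~ Binomial(6, 0.152); P(X ≤ 1) = Σ C(6,k) p^k (1−p)^(6−k) over k:
  k=0: C(6,0)·0.152^0·0.848^6 = 0.3718563
  k=1: C(6,1)·0.152^1·0.848^5 = 0.3999209
Total = 0.7717772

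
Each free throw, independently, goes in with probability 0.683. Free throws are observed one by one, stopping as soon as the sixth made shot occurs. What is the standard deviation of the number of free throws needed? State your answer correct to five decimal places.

2.01922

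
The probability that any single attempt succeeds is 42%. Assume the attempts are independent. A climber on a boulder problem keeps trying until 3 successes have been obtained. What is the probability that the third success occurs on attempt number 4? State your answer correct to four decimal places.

0.1289

Y = trial on which the third success occurs; negative binomial, r=3, p=0.42.
P(Y=4) = C(3,2) · p^3 · (1−p)^1
= 3 · 0.074088 · 0.58 = 0.128913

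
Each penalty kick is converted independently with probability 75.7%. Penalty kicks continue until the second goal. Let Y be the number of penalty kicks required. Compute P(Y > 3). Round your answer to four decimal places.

Needing more than 3 penalty kicks ⇔ fewer than 2 successes in the first 3. With X ~ Binomial(3, 0.757), P(Y > 3) = P(X ≤ 1).
  k=0: C(3,0)·0.757^0·0.243^3 = 0.014349
  k=1: C(3,1)·0.757^1·0.243^2 = 0.134100
P(X ≤ 1) = 0.148449

0.1484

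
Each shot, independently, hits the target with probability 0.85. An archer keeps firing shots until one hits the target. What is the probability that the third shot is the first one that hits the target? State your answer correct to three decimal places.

Geometric (trials to first success), p = 0.85.
P(Y = 3) = (1−p)^2 · p = 0.0225 · 0.85 = 0.01912

0.019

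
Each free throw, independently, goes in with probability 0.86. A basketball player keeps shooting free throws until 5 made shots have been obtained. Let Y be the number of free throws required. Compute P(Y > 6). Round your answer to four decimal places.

Needing more than 6 free throws ⇔ fewer than 5 successes in the first 6. With X ~ Binomial(6, 0.86), P(Y > 6) = P(X ≤ 4).
  k=0: C(6,0)·0.86^0·0.14^6 = 0.000008
  k=1: C(6,1)·0.86^1·0.14^5 = 0.000278
  k=2: C(6,2)·0.86^2·0.14^4 = 0.004262
  k=3: C(6,3)·0.86^3·0.14^3 = 0.034907
  k=4: C(6,4)·0.86^4·0.14^2 = 0.160820
P(X ≤ 4) = 0.200274

0.2003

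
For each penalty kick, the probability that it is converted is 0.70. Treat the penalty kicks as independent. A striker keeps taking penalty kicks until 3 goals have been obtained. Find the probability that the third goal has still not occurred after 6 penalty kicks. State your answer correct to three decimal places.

Needing more than 6 penalty kicks ⇔ fewer than 3 successes in the first 6. With X ~ Binomial(6, 0.70), P(Y > 6) = P(X ≤ 2).
  k=0: C(6,0)·0.70^0·0.30^6 = 0.00073
  k=1: C(6,1)·0.70^1·0.30^5 = 0.01021
  k=2: C(6,2)·0.70^2·0.30^4 = 0.05953
P(X ≤ 2) = 0.07047

0.070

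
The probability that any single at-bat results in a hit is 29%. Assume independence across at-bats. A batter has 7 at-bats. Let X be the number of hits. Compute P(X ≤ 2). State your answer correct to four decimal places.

0.6696

X ~ Binomial(7, 0.29); P(X ≤ 2) = Σ C(7,k) p^k (1−p)^(7−k) over k:
  k=0: C(7,0)·0.29^0·0.71^7 = 0.090951
  k=1: C(7,1)·0.29^1·0.71^6 = 0.260044
  k=2: C(7,2)·0.29^2·0.71^5 = 0.318645
Total = 0.669640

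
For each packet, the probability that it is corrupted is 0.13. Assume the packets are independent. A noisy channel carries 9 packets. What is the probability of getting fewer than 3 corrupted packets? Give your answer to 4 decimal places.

0.8991

X ~ Binomial(9, 0.13); P(X ≤ 2) = Σ C(9,k) p^k (1−p)^(9−k) over k:
  k=0: C(9,0)·0.13^0·0.87^9 = 0.285544
  k=1: C(9,1)·0.13^1·0.87^8 = 0.384008
  k=2: C(9,2)·0.13^2·0.87^7 = 0.229522
Total = 0.899074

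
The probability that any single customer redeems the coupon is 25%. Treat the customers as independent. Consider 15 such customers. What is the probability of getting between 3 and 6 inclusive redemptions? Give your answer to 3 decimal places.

0.707

X ~ Binomial(15, 0.25); P(3 ≤ X ≤ 6) = Σ C(15,k) p^k (1−p)^(15−k) over k:
  k=3: C(15,3)·0.25^3·0.75^12 = 0.22520
  k=4: C(15,4)·0.25^4·0.75^11 = 0.22520
  k=5: C(15,5)·0.25^5·0.75^10 = 0.16515
  k=6: C(15,6)·0.25^6·0.75^9 = 0.09175
Total = 0.70729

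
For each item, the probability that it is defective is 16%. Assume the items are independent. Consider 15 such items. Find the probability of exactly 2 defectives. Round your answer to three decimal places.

0.279

X ~ Binomial(n=15, p=0.16).
P(X=2) = C(15,2) · p^2 · (1−p)^13
= 105 · 0.0256 · 0.10366 = 0.27865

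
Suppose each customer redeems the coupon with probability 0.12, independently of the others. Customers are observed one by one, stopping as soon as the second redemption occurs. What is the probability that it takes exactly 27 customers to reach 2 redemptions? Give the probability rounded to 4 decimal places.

0.0153

Y = trial on which the second success occurs; negative binomial, r=2, p=0.12.
P(Y=27) = C(26,1) · p^2 · (1−p)^25
= 26 · 0.0144 · 0.040932 = 0.015325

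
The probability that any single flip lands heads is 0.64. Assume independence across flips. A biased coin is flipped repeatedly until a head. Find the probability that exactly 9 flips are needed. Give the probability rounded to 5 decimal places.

0.00018

Geometric (trials to first success), p = 0.64.
P(Y = 9) = (1−p)^8 · p = 0.00028211 · 0.64 = 0.0001806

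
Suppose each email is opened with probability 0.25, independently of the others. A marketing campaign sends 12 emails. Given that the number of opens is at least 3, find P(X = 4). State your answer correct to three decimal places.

X ~ Binomial(12, 0.25). Want P(X=4 | X≥3) = P(X=4) / P(X≥3).
P(X=4) = C(12,4)·0.25^4·0.75^8 = 0.19358
P(X≥3) = 1 − 0.03168 − 0.12671 − 0.23229 = 0.60932
Ratio = 0.19358 / 0.60932 = 0.31769

0.318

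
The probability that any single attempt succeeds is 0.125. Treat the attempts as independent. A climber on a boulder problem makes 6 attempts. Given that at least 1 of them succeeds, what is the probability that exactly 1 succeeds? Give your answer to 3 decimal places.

X ~ Binomial(6, 0.125). Want P(X=1 | X≥1) = P(X=1) / P(X≥1).
P(X=1) = C(6,1)·0.125^1·0.875^5 = 0.38468
P(X≥1) = 1 − 0.44880 = 0.55120
Ratio = 0.38468 / 0.55120 = 0.69789

0.698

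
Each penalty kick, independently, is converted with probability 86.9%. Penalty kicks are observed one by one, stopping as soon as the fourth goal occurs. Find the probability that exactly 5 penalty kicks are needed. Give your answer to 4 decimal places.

Y = trial on which the fourth success occurs; negative binomial, r=4, p=0.869.
P(Y=5) = C(4,3) · p^4 · (1−p)^1
= 4 · 0.57027 · 0.131 = 0.298821

0.2988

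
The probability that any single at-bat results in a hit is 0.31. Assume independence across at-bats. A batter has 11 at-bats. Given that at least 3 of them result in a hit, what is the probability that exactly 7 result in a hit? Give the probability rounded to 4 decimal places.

0.0289

X ~ Binomial(11, 0.31). Want P(X=7 | X≥3) = P(X=7) / P(X≥3).
P(X=7) = C(11,7)·0.31^7·0.69^4 = 0.020580
P(X≥3) = 1 − 0.016879 − 0.083415 − 0.187382 = 0.712324
Ratio = 0.020580 / 0.712324 = 0.028891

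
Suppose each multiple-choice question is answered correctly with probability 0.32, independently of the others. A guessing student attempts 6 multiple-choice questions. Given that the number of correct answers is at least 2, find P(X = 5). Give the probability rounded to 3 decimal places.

0.022

X ~ Binomial(6, 0.32). Want P(X=5 | X≥2) = P(X=5) / P(X≥2).
P(X=5) = C(6,5)·0.32^5·0.68^1 = 0.01369
P(X≥2) = 1 − 0.09887 − 0.27916 = 0.62198
Ratio = 0.01369 / 0.62198 = 0.02201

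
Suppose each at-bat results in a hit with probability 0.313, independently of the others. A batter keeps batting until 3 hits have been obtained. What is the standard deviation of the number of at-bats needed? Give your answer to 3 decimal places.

Y = total at-bats until the third success; negative binomial with r=3, p=0.313.
SD(Y) = √[r(1−p)/p²] = √(21.03727) = 4.58664

4.587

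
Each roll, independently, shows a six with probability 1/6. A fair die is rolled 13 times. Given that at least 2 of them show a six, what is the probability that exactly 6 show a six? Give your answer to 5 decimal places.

X ~ Binomial(13, 0.166667). Want P(X=6 | X≥2) = P(X=6) / P(X≥2).
P(X=6) = C(13,6)·0.166667^6·0.833333^7 = 0.0102646
P(X≥2) = 1 − 0.0934639 − 0.2430061 = 0.6635300
Ratio = 0.0102646 / 0.6635300 = 0.0154696

0.01547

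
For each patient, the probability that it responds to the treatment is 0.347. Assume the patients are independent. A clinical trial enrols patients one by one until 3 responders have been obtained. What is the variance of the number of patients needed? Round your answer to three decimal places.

Y = total patients until the third success; negative binomial with r=3, p=0.347.
Var(Y) = r(1−p)/p² = 3·0.653 / 0.347² = 16.26955

16.270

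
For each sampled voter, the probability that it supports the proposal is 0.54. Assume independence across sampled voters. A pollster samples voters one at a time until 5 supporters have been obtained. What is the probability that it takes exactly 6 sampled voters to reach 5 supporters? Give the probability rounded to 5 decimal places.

0.10561

Y = trial on which the fifth success occurs; negative binomial, r=5, p=0.54.
P(Y=6) = C(5,4) · p^5 · (1−p)^1
= 5 · 0.045917 · 0.46 = 0.1056080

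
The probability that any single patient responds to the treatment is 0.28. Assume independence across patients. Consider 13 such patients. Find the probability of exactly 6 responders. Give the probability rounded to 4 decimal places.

0.0829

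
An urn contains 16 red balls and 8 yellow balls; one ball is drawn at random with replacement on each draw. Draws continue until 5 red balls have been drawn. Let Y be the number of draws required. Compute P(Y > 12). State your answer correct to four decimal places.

0.0188

Needing more than 12 draws ⇔ fewer than 5 successes in the first 12. With X ~ Binomial(12, 0.666667), P(Y > 12) = P(X ≤ 4).
  k=0: C(12,0)·0.666667^0·0.333333^12 = 0.000002
  k=1: C(12,1)·0.666667^1·0.333333^11 = 0.000045
  k=2: C(12,2)·0.666667^2·0.333333^10 = 0.000497
  k=3: C(12,3)·0.666667^3·0.333333^9 = 0.003312
  k=4: C(12,4)·0.666667^4·0.333333^8 = 0.014903
P(X ≤ 4) = 0.018758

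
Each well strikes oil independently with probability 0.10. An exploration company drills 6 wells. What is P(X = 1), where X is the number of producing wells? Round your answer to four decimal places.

0.3543

X ~ Binomial(n=6, p=0.10).
P(X=1) = C(6,1) · p^1 · (1−p)^5
= 6 · 0.1 · 0.59049 = 0.354294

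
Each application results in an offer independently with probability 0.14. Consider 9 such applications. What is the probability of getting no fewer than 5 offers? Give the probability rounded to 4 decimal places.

0.0041

X ~ Binomial(9, 0.14); P(X ≥ 5) = Σ C(9,k) p^k (1−p)^(9−k) over k:
  k=5: C(9,5)·0.14^5·0.86^4 = 0.003707
  k=6: C(9,6)·0.14^6·0.86^3 = 0.000402
  k=7: C(9,7)·0.14^7·0.86^2 = 0.000028
  k=8: C(9,8)·0.14^8·0.86^1 = 0.000001
  k=9: C(9,9)·0.14^9·0.86^0 = 0.000000
Total = 0.004138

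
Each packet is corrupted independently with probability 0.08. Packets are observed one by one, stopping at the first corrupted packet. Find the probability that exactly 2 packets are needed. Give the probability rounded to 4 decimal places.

Geometric (trials to first success), p = 0.08.
P(Y = 2) = (1−p)^1 · p = 0.92 · 0.08 = 0.073600

0.0736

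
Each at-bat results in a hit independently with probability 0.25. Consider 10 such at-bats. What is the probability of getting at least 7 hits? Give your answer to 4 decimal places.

0.0035

X ~ Binomial(10, 0.25); P(X ≥ 7) = Σ C(10,k) p^k (1−p)^(10−k) over k:
  k=7: C(10,7)·0.25^7·0.75^3 = 0.003090
  k=8: C(10,8)·0.25^8·0.75^2 = 0.000386
  k=9: C(10,9)·0.25^9·0.75^1 = 0.000029
  k=10: C(10,10)·0.25^10·0.75^0 = 0.000001
Total = 0.003506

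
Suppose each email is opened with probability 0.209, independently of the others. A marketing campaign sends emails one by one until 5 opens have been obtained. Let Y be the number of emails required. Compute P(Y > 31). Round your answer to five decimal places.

0.19382

Needing more than 31 emails ⇔ fewer than 5 successes in the first 31. With X ~ Binomial(31, 0.209), P(Y > 31) = P(X ≤ 4).
  k=0: C(31,0)·0.209^0·0.791^31 = 0.0006974
  k=1: C(31,1)·0.209^1·0.791^30 = 0.0057122
  k=2: C(31,2)·0.209^2·0.791^29 = 0.0226393
  k=3: C(31,3)·0.209^3·0.791^28 = 0.0578243
  k=4: C(31,4)·0.209^4·0.791^27 = 0.1069493
P(X ≤ 4) = 0.1938225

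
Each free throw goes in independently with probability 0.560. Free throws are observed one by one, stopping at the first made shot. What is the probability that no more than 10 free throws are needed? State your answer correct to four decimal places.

0.9997

Y = number of free throws to the first success; geometric, p = 0.56.
P(Y ≤ 10) = 1 − (1−p)^10 = 1 − 0.000272 = 0.999728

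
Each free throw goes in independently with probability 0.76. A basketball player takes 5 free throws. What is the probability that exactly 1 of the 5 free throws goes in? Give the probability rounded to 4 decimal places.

0.0126

X ~ Binomial(n=5, p=0.76).
P(X=1) = C(5,1) · p^1 · (1−p)^4
= 5 · 0.76 · 0.0033178 = 0.012607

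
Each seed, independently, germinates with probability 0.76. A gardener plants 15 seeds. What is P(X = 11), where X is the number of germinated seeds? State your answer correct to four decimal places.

0.2213

X ~ Binomial(n=15, p=0.76).
P(X=11) = C(15,11) · p^11 · (1−p)^4
= 1365 · 0.04886 · 0.0033178 = 0.221272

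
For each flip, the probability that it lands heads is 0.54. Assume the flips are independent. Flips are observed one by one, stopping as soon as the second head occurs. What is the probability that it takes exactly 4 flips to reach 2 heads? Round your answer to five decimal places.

Y = trial on which the second success occurs; negative binomial, r=2, p=0.54.
P(Y=4) = C(3,1) · p^2 · (1−p)^2
= 3 · 0.2916 · 0.2116 = 0.1851077

0.18511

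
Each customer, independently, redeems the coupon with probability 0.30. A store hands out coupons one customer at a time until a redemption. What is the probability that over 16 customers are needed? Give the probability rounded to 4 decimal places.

0.0033

Y = number of customers to the first success; geometric, p = 0.30.
P(Y > 16) = P(first 16 all fail) = (1−p)^16 = 0.003323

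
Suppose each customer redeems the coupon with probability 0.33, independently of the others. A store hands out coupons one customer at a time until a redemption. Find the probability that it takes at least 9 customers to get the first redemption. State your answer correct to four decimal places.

0.0406

Y = number of customers to the first success; geometric, p = 0.33.
P(Y > 8) = P(first 8 all fail) = (1−p)^8 = 0.040607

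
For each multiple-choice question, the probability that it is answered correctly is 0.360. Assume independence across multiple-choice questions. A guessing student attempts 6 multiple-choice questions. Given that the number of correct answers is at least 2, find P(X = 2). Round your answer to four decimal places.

0.4664

X ~ Binomial(6, 0.36). Want P(X=2 | X≥2) = P(X=2) / P(X≥2).
P(X=2) = C(6,2)·0.36^2·0.64^4 = 0.326149
P(X≥2) = 1 − 0.068719 − 0.231928 = 0.699352
Ratio = 0.326149 / 0.699352 = 0.466359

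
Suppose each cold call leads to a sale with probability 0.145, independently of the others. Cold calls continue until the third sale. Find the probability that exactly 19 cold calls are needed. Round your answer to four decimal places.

Y = trial on which the third success occurs; negative binomial, r=3, p=0.145.
P(Y=19) = C(18,2) · p^3 · (1−p)^16
= 153 · 0.0030486 · 0.081556 = 0.038041

0.0380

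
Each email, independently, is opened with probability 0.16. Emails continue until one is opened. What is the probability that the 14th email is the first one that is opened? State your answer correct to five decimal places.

0.01659

Geometric (trials to first success), p = 0.16.
P(Y = 14) = (1−p)^13 · p = 0.10366 · 0.16 = 0.0165863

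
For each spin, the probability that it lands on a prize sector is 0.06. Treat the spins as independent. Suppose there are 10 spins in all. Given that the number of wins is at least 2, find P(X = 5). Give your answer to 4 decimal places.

X ~ Binomial(10, 0.06). Want P(X=5 | X≥2) = P(X=5) / P(X≥2).
P(X=5) = C(10,5)·0.06^5·0.94^5 = 0.000144
P(X≥2) = 1 − 0.538615 − 0.343797 = 0.117588
Ratio = 0.000144 / 0.117588 = 0.001223

0.0012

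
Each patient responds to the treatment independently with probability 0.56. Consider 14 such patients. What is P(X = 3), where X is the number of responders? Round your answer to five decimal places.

0.00765

X ~ Binomial(n=14, p=0.56).
P(X=3) = C(14,3) · p^3 · (1−p)^11
= 364 · 0.17562 · 0.00011967 = 0.0076497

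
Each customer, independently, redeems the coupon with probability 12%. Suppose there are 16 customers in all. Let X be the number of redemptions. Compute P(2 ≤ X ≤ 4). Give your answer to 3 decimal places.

X ~ Binomial(16, 0.12); P(2 ≤ X ≤ 4) = Σ C(16,k) p^k (1−p)^(16−k) over k:
  k=2: C(16,2)·0.12^2·0.88^14 = 0.28860
  k=3: C(16,3)·0.12^3·0.88^13 = 0.18366
  k=4: C(16,4)·0.12^4·0.88^12 = 0.08139
Total = 0.55365

0.554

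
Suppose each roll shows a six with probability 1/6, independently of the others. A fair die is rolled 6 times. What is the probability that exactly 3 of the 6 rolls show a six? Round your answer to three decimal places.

X ~ Binomial(n=6, p=0.166667).
P(X=3) = C(6,3) · p^3 · (1−p)^3
= 20 · 0.0046296 · 0.5787 = 0.05358

0.054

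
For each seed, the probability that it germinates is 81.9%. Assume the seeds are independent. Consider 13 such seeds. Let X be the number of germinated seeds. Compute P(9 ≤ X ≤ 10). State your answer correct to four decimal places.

0.3575

X ~ Binomial(13, 0.819); P(9 ≤ X ≤ 10) = Σ C(13,k) p^k (1−p)^(13−k) over k:
  k=9: C(13,9)·0.819^9·0.181^4 = 0.127226
  k=10: C(13,10)·0.819^10·0.181^3 = 0.230272
Total = 0.357498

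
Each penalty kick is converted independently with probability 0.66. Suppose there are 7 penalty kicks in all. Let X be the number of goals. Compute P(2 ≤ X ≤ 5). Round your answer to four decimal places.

X ~ Binomial(7, 0.66); P(2 ≤ X ≤ 5) = Σ C(7,k) p^k (1−p)^(7−k) over k:
  k=2: C(7,2)·0.66^2·0.34^5 = 0.041563
  k=3: C(7,3)·0.66^3·0.34^4 = 0.134467
  k=4: C(7,4)·0.66^4·0.34^3 = 0.261024
  k=5: C(7,5)·0.66^5·0.34^2 = 0.304016
Total = 0.741070

0.7411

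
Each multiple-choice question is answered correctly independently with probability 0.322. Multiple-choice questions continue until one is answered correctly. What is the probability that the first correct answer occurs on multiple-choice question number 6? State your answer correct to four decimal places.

Geometric (trials to first success), p = 0.322.
P(Y = 6) = (1−p)^5 · p = 0.14327 · 0.322 = 0.046132

0.0461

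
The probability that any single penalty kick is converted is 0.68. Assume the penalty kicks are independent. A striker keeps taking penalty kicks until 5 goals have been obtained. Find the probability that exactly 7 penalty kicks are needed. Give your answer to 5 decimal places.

Y = trial on which the fifth success occurs; negative binomial, r=5, p=0.68.
P(Y=7) = C(6,4) · p^5 · (1−p)^2
= 15 · 0.14539 · 0.1024 = 0.2233242

0.22332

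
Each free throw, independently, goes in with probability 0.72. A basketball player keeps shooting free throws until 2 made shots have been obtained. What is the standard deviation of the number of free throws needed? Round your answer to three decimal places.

Y = total free throws until the second success; negative binomial with r=2, p=0.72.
SD(Y) = √[r(1−p)/p²] = √(1.08025) = 1.03935

1.039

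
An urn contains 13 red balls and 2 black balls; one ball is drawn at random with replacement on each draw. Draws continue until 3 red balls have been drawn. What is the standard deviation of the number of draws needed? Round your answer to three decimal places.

0.730

Y = total draws until the third success; negative binomial with r=3, p=0.866667.
SD(Y) = √[r(1−p)/p²] = √(0.53254) = 0.72976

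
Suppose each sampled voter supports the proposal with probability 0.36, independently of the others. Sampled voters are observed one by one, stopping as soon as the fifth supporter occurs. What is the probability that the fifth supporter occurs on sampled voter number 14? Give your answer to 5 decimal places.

0.07788

Y = trial on which the fifth success occurs; negative binomial, r=5, p=0.36.
P(Y=14) = C(13,4) · p^5 · (1−p)^9
= 715 · 0.0060466 · 0.018014 = 0.0778822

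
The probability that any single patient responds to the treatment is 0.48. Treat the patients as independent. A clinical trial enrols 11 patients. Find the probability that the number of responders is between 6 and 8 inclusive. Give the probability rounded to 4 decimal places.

X ~ Binomial(11, 0.48); P(6 ≤ X ≤ 8) = Σ C(11,k) p^k (1−p)^(11−k) over k:
  k=6: C(11,6)·0.48^6·0.52^5 = 0.214836
  k=7: C(11,7)·0.48^7·0.52^4 = 0.141650
  k=8: C(11,8)·0.48^8·0.52^3 = 0.065377
Total = 0.421862

0.4219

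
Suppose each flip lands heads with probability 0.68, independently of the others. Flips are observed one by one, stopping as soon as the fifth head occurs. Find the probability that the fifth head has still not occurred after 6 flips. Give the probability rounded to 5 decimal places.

Needing more than 6 flips ⇔ fewer than 5 successes in the first 6. With X ~ Binomial(6, 0.68), P(Y > 6) = P(X ≤ 4).
  k=0: C(6,0)·0.68^0·0.32^6 = 0.0010737
  k=1: C(6,1)·0.68^1·0.32^5 = 0.0136902
  k=2: C(6,2)·0.68^2·0.32^4 = 0.0727292
  k=3: C(6,3)·0.68^3·0.32^3 = 0.2060662
  k=4: C(6,4)·0.68^4·0.32^2 = 0.3284179
P(X ≤ 4) = 0.6219773

0.62198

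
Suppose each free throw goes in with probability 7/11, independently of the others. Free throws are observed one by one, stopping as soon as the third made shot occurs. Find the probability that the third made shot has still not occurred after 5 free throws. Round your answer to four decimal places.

0.2567

Needing more than 5 free throws ⇔ fewer than 3 successes in the first 5. With X ~ Binomial(5, 0.636364), P(Y > 5) = P(X ≤ 2).
  k=0: C(5,0)·0.636364^0·0.363636^5 = 0.006358
  k=1: C(5,1)·0.636364^1·0.363636^4 = 0.055635
  k=2: C(5,2)·0.636364^2·0.363636^3 = 0.194721
P(X ≤ 2) = 0.256714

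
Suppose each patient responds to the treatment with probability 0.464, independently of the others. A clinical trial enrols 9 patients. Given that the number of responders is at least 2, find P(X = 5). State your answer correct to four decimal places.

X ~ Binomial(9, 0.464). Want P(X=5 | X≥2) = P(X=5) / P(X≥2).
P(X=5) = C(9,5)·0.464^5·0.536^4 = 0.223676
P(X≥2) = 1 − 0.003652 − 0.028450 = 0.967899
Ratio = 0.223676 / 0.967899 = 0.231095

0.2311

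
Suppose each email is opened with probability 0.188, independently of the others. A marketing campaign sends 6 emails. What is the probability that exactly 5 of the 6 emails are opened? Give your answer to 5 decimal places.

X ~ Binomial(n=6, p=0.188).
P(X=5) = C(6,5) · p^5 · (1−p)^1
= 6 · 0.00023485 · 0.812 = 0.0011442

0.00114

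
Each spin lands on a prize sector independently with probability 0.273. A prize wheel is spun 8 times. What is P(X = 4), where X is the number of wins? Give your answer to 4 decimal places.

0.1086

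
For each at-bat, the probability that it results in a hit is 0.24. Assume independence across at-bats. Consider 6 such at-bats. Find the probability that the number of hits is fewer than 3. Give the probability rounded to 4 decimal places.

X ~ Binomial(6, 0.24); P(X ≤ 2) = Σ C(6,k) p^k (1−p)^(6−k) over k:
  k=0: C(6,0)·0.24^0·0.76^6 = 0.192700
  k=1: C(6,1)·0.24^1·0.76^5 = 0.365116
  k=2: C(6,2)·0.24^2·0.76^4 = 0.288249
Total = 0.846065

0.8461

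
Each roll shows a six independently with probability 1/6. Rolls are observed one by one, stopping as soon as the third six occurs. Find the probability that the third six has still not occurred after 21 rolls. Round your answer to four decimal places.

Needing more than 21 rolls ⇔ fewer than 3 successes in the first 21. With X ~ Binomial(21, 0.166667), P(Y > 21) = P(X ≤ 2).
  k=0: C(21,0)·0.166667^0·0.833333^21 = 0.021737
  k=1: C(21,1)·0.166667^1·0.833333^20 = 0.091294
  k=2: C(21,2)·0.166667^2·0.833333^19 = 0.182588
P(X ≤ 2) = 0.295619

0.2956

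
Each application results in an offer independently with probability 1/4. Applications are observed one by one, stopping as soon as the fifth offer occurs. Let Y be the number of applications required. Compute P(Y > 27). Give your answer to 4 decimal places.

Needing more than 27 applications ⇔ fewer than 5 successes in the first 27. With X ~ Binomial(27, 0.25), P(Y > 27) = P(X ≤ 4).
  k=0: C(27,0)·0.25^0·0.75^27 = 0.000423
  k=1: C(27,1)·0.25^1·0.75^26 = 0.003810
  k=2: C(27,2)·0.25^2·0.75^25 = 0.016509
  k=3: C(27,3)·0.25^3·0.75^24 = 0.045858
  k=4: C(27,4)·0.25^4·0.75^23 = 0.091716
P(X ≤ 4) = 0.158316

0.1583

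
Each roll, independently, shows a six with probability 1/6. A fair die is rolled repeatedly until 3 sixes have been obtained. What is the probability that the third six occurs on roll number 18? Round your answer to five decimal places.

Y = trial on which the third success occurs; negative binomial, r=3, p=0.166667.
P(Y=18) = C(17,2) · p^3 · (1−p)^15
= 136 · 0.0046296 · 0.064905 = 0.0408664

0.04087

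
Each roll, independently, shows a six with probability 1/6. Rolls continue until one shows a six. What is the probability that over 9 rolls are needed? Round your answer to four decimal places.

Y = number of rolls to the first success; geometric, p = 0.166667.
P(Y > 9) = P(first 9 all fail) = (1−p)^9 = 0.193807

0.1938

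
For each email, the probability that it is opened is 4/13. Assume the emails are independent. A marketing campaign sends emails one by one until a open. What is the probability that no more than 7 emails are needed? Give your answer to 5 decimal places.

Y = number of emails to the first success; geometric, p = 0.307692.
P(Y ≤ 7) = 1 − (1−p)^7 = 1 − 0.0762244 = 0.9237756

0.92378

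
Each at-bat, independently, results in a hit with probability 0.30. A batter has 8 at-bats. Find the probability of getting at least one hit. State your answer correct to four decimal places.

P(at least one) = 1 − P(none) = 1 − (1 − 0.30)^8
= 1 − 0.057648 = 0.942352

0.9424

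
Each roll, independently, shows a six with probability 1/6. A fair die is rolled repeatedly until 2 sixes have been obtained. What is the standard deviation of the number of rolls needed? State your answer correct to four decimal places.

Y = total rolls until the second success; negative binomial with r=2, p=0.166667.
SD(Y) = √[r(1−p)/p²] = √(60.000000) = 7.745967

7.7460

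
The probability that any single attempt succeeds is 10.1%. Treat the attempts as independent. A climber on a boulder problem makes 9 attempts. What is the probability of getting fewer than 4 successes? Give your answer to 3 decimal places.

X ~ Binomial(9, 0.101); P(X ≤ 3) = Σ C(9,k) p^k (1−p)^(9−k) over k:
  k=0: C(9,0)·0.101^0·0.899^9 = 0.38356
  k=1: C(9,1)·0.101^1·0.899^8 = 0.38783
  k=2: C(9,2)·0.101^2·0.899^7 = 0.17429
  k=3: C(9,3)·0.101^3·0.899^6 = 0.04569
Total = 0.99137

0.991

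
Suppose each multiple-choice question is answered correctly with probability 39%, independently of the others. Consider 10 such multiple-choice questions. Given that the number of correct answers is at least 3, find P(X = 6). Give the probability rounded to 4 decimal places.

0.1254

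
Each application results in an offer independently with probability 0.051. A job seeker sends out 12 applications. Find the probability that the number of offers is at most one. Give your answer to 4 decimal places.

0.8777

X ~ Binomial(12, 0.051); P(X ≤ 1) = Σ C(12,k) p^k (1−p)^(12−k) over k:
  k=0: C(12,0)·0.051^0·0.949^12 = 0.533574
  k=1: C(12,1)·0.051^1·0.949^11 = 0.344096
Total = 0.877670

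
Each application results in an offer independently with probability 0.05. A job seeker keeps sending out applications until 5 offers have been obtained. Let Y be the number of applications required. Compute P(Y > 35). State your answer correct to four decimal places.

Needing more than 35 applications ⇔ fewer than 5 successes in the first 35. With X ~ Binomial(35, 0.05), P(Y > 35) = P(X ≤ 4).
  k=0: C(35,0)·0.05^0·0.95^35 = 0.166083
  k=1: C(35,1)·0.05^1·0.95^34 = 0.305943
  k=2: C(35,2)·0.05^2·0.95^33 = 0.273739
  k=3: C(35,3)·0.05^3·0.95^32 = 0.158480
  k=4: C(35,4)·0.05^4·0.95^31 = 0.066729
P(X ≤ 4) = 0.970974

0.9710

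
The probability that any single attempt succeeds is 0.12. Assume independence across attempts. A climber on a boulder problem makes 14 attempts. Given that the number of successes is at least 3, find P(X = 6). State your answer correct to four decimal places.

0.0139

X ~ Binomial(14, 0.12). Want P(X=6 | X≥3) = P(X=6) / P(X≥3).
P(X=6) = C(14,6)·0.12^6·0.88^8 = 0.003225
P(X≥3) = 1 − 0.167016 − 0.318848 − 0.282615 = 0.231521
Ratio = 0.003225 / 0.231521 = 0.013929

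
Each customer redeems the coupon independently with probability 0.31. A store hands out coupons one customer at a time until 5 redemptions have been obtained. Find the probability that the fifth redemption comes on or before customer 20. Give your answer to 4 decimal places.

0.7911

Finishing within 20 customers ⇔ at least 5 successes in the first 20. With X ~ Binomial(20, 0.31), P(Y ≤ 20) = 1 − P(X ≤ 4).
  k=0: C(20,0)·0.31^0·0.69^20 = 0.000598
  k=1: C(20,1)·0.31^1·0.69^19 = 0.005377
  k=2: C(20,2)·0.31^2·0.69^18 = 0.022949
  k=3: C(20,3)·0.31^3·0.69^17 = 0.061862
  k=4: C(20,4)·0.31^4·0.69^16 = 0.118121
1 − 0.208907 = 0.791093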